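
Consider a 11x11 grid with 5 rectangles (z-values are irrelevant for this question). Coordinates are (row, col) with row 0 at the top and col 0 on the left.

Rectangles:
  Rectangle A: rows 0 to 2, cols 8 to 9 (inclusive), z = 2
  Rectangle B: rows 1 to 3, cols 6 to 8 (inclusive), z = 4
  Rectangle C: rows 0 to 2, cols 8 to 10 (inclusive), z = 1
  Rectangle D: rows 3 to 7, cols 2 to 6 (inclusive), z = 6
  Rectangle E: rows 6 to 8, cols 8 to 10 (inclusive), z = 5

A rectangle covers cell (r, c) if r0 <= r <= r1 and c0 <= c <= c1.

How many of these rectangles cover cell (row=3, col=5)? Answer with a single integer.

Check cell (3,5):
  A: rows 0-2 cols 8-9 -> outside (row miss)
  B: rows 1-3 cols 6-8 -> outside (col miss)
  C: rows 0-2 cols 8-10 -> outside (row miss)
  D: rows 3-7 cols 2-6 -> covers
  E: rows 6-8 cols 8-10 -> outside (row miss)
Count covering = 1

Answer: 1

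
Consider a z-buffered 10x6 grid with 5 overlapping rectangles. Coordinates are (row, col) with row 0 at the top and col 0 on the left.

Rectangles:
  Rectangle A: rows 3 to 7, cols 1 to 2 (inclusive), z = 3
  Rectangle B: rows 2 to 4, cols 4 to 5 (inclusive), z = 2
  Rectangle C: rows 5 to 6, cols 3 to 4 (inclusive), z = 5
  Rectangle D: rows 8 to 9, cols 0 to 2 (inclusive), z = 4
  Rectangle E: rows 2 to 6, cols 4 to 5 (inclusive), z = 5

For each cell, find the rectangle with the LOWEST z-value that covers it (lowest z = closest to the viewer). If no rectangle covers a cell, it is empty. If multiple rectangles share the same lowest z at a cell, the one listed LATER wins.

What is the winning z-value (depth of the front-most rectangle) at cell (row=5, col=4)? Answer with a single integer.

Answer: 5

Derivation:
Check cell (5,4):
  A: rows 3-7 cols 1-2 -> outside (col miss)
  B: rows 2-4 cols 4-5 -> outside (row miss)
  C: rows 5-6 cols 3-4 z=5 -> covers; best now C (z=5)
  D: rows 8-9 cols 0-2 -> outside (row miss)
  E: rows 2-6 cols 4-5 z=5 -> covers; best now E (z=5)
Winner: E at z=5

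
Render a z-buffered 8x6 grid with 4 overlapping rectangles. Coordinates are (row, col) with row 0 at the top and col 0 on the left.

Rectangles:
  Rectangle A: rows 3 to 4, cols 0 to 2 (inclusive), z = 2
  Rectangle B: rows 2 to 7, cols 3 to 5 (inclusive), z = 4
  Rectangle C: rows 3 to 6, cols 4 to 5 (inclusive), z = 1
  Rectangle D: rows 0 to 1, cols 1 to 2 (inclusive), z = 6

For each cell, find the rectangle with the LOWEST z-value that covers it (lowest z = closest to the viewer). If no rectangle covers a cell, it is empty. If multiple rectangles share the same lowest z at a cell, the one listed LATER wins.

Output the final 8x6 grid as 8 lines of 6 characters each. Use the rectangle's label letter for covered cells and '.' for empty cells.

.DD...
.DD...
...BBB
AAABCC
AAABCC
...BCC
...BCC
...BBB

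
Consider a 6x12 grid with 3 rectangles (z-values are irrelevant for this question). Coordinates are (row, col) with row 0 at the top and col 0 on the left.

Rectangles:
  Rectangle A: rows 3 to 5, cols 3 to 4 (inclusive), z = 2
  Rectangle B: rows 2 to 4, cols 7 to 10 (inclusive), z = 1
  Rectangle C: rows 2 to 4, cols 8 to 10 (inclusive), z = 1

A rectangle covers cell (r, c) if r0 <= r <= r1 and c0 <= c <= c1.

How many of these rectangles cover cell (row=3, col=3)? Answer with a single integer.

Check cell (3,3):
  A: rows 3-5 cols 3-4 -> covers
  B: rows 2-4 cols 7-10 -> outside (col miss)
  C: rows 2-4 cols 8-10 -> outside (col miss)
Count covering = 1

Answer: 1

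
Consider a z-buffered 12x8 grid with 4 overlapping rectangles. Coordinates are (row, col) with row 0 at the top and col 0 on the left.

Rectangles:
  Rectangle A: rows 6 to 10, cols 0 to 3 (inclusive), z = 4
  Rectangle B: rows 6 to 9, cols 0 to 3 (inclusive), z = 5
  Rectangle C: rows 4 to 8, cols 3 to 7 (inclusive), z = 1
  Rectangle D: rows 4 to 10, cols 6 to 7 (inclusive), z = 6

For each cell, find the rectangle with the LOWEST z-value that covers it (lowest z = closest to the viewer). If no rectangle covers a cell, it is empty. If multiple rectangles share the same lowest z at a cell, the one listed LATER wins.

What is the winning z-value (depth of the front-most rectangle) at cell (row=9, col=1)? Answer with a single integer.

Answer: 4

Derivation:
Check cell (9,1):
  A: rows 6-10 cols 0-3 z=4 -> covers; best now A (z=4)
  B: rows 6-9 cols 0-3 z=5 -> covers; best now A (z=4)
  C: rows 4-8 cols 3-7 -> outside (row miss)
  D: rows 4-10 cols 6-7 -> outside (col miss)
Winner: A at z=4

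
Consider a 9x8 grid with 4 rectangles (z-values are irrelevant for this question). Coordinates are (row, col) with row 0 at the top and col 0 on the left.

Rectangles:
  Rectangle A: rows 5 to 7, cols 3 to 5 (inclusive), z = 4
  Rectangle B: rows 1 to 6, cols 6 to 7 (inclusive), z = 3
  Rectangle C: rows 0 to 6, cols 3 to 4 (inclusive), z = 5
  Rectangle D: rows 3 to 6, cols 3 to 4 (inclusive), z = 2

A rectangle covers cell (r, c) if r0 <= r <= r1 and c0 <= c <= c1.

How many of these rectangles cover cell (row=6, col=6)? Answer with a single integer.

Check cell (6,6):
  A: rows 5-7 cols 3-5 -> outside (col miss)
  B: rows 1-6 cols 6-7 -> covers
  C: rows 0-6 cols 3-4 -> outside (col miss)
  D: rows 3-6 cols 3-4 -> outside (col miss)
Count covering = 1

Answer: 1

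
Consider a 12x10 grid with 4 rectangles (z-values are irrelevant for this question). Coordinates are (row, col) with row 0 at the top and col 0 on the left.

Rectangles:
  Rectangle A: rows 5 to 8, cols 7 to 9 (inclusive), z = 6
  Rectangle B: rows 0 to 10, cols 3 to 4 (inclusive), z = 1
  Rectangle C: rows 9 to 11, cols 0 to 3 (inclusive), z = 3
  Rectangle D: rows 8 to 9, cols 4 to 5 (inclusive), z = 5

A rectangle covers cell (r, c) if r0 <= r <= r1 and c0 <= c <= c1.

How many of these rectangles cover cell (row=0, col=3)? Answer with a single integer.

Check cell (0,3):
  A: rows 5-8 cols 7-9 -> outside (row miss)
  B: rows 0-10 cols 3-4 -> covers
  C: rows 9-11 cols 0-3 -> outside (row miss)
  D: rows 8-9 cols 4-5 -> outside (row miss)
Count covering = 1

Answer: 1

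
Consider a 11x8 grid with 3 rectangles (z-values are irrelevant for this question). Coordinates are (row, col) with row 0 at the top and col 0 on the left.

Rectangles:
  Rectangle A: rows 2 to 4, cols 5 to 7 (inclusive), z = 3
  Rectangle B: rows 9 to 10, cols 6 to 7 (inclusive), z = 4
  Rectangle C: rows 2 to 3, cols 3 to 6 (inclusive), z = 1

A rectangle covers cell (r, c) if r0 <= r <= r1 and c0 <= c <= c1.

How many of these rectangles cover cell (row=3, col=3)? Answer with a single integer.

Answer: 1

Derivation:
Check cell (3,3):
  A: rows 2-4 cols 5-7 -> outside (col miss)
  B: rows 9-10 cols 6-7 -> outside (row miss)
  C: rows 2-3 cols 3-6 -> covers
Count covering = 1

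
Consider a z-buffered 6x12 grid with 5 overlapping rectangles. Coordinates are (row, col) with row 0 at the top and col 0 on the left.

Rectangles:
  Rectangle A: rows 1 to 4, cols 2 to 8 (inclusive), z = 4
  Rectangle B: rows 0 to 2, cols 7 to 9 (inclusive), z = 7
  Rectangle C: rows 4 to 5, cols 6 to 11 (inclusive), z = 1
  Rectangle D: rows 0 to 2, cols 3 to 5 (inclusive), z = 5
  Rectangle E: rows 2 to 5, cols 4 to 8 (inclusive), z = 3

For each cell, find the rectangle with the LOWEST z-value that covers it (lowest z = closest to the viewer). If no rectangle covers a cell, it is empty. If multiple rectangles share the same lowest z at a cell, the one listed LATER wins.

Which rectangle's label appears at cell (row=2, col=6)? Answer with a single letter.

Answer: E

Derivation:
Check cell (2,6):
  A: rows 1-4 cols 2-8 z=4 -> covers; best now A (z=4)
  B: rows 0-2 cols 7-9 -> outside (col miss)
  C: rows 4-5 cols 6-11 -> outside (row miss)
  D: rows 0-2 cols 3-5 -> outside (col miss)
  E: rows 2-5 cols 4-8 z=3 -> covers; best now E (z=3)
Winner: E at z=3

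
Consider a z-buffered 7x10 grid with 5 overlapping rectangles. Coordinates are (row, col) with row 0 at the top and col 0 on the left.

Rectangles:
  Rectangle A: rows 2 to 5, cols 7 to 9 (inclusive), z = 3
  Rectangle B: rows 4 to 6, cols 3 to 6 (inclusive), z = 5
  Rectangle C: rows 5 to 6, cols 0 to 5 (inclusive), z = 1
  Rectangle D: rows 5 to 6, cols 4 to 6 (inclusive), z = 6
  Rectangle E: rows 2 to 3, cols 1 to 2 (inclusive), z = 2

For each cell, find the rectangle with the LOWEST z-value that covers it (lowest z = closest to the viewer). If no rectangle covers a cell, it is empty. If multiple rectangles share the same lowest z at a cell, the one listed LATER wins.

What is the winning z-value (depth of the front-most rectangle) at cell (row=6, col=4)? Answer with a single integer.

Answer: 1

Derivation:
Check cell (6,4):
  A: rows 2-5 cols 7-9 -> outside (row miss)
  B: rows 4-6 cols 3-6 z=5 -> covers; best now B (z=5)
  C: rows 5-6 cols 0-5 z=1 -> covers; best now C (z=1)
  D: rows 5-6 cols 4-6 z=6 -> covers; best now C (z=1)
  E: rows 2-3 cols 1-2 -> outside (row miss)
Winner: C at z=1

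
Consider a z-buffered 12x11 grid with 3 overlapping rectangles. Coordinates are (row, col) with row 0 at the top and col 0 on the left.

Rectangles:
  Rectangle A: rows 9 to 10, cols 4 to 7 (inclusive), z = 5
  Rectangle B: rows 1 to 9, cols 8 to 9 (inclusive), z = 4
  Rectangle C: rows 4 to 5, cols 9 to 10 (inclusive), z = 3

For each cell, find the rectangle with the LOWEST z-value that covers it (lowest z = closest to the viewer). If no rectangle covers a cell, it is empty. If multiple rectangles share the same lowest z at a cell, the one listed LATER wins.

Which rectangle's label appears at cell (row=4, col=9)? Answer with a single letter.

Answer: C

Derivation:
Check cell (4,9):
  A: rows 9-10 cols 4-7 -> outside (row miss)
  B: rows 1-9 cols 8-9 z=4 -> covers; best now B (z=4)
  C: rows 4-5 cols 9-10 z=3 -> covers; best now C (z=3)
Winner: C at z=3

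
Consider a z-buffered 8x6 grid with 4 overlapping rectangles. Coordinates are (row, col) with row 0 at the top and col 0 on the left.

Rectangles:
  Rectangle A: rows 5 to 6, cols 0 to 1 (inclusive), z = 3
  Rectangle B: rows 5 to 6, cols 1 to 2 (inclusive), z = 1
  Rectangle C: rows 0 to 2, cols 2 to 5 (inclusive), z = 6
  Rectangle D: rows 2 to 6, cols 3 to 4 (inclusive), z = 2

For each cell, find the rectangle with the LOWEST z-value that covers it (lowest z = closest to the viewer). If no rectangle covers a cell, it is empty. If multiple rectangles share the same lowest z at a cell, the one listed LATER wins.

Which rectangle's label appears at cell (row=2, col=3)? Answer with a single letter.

Answer: D

Derivation:
Check cell (2,3):
  A: rows 5-6 cols 0-1 -> outside (row miss)
  B: rows 5-6 cols 1-2 -> outside (row miss)
  C: rows 0-2 cols 2-5 z=6 -> covers; best now C (z=6)
  D: rows 2-6 cols 3-4 z=2 -> covers; best now D (z=2)
Winner: D at z=2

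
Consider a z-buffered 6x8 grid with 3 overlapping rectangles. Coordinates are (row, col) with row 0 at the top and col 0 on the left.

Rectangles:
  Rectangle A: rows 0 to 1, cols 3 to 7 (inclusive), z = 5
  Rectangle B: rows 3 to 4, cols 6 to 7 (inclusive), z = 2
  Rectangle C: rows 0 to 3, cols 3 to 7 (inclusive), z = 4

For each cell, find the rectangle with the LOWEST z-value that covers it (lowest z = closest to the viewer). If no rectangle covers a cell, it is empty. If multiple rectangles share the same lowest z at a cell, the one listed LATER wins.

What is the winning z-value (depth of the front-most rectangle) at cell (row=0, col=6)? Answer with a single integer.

Check cell (0,6):
  A: rows 0-1 cols 3-7 z=5 -> covers; best now A (z=5)
  B: rows 3-4 cols 6-7 -> outside (row miss)
  C: rows 0-3 cols 3-7 z=4 -> covers; best now C (z=4)
Winner: C at z=4

Answer: 4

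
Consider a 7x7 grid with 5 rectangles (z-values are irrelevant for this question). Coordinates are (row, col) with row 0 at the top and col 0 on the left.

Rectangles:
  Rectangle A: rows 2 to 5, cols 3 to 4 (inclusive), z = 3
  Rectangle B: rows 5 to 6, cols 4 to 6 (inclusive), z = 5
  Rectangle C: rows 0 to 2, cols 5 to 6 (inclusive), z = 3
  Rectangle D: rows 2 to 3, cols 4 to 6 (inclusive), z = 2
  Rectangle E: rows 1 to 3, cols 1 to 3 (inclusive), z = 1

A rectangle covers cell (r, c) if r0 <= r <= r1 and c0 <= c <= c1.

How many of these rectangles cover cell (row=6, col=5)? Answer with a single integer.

Answer: 1

Derivation:
Check cell (6,5):
  A: rows 2-5 cols 3-4 -> outside (row miss)
  B: rows 5-6 cols 4-6 -> covers
  C: rows 0-2 cols 5-6 -> outside (row miss)
  D: rows 2-3 cols 4-6 -> outside (row miss)
  E: rows 1-3 cols 1-3 -> outside (row miss)
Count covering = 1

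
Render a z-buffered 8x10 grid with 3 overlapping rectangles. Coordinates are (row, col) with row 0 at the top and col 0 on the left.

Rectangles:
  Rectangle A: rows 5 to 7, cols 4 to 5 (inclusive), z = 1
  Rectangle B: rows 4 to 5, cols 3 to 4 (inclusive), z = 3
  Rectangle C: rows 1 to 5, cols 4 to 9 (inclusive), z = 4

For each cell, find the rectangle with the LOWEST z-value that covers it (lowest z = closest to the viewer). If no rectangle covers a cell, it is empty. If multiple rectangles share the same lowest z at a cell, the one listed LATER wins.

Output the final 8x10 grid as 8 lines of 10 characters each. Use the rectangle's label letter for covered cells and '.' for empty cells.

..........
....CCCCCC
....CCCCCC
....CCCCCC
...BBCCCCC
...BAACCCC
....AA....
....AA....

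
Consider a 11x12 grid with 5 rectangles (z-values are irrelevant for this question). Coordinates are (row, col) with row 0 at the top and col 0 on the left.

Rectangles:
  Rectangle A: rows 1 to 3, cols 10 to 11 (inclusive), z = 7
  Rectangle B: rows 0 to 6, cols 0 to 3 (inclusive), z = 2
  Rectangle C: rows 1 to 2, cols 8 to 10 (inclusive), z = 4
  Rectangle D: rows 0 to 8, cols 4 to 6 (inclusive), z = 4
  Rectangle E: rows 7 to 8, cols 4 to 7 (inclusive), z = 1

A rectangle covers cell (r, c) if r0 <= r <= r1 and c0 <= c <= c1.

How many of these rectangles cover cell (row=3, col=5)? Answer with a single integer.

Answer: 1

Derivation:
Check cell (3,5):
  A: rows 1-3 cols 10-11 -> outside (col miss)
  B: rows 0-6 cols 0-3 -> outside (col miss)
  C: rows 1-2 cols 8-10 -> outside (row miss)
  D: rows 0-8 cols 4-6 -> covers
  E: rows 7-8 cols 4-7 -> outside (row miss)
Count covering = 1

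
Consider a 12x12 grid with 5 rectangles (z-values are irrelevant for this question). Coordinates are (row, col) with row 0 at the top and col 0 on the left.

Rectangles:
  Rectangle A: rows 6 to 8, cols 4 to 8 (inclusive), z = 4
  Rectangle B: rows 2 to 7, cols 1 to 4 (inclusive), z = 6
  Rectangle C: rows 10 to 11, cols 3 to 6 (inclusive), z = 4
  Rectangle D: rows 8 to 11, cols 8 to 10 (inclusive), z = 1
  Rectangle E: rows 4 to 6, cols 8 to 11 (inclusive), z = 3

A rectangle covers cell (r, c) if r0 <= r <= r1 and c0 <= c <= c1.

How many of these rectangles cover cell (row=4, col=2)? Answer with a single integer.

Check cell (4,2):
  A: rows 6-8 cols 4-8 -> outside (row miss)
  B: rows 2-7 cols 1-4 -> covers
  C: rows 10-11 cols 3-6 -> outside (row miss)
  D: rows 8-11 cols 8-10 -> outside (row miss)
  E: rows 4-6 cols 8-11 -> outside (col miss)
Count covering = 1

Answer: 1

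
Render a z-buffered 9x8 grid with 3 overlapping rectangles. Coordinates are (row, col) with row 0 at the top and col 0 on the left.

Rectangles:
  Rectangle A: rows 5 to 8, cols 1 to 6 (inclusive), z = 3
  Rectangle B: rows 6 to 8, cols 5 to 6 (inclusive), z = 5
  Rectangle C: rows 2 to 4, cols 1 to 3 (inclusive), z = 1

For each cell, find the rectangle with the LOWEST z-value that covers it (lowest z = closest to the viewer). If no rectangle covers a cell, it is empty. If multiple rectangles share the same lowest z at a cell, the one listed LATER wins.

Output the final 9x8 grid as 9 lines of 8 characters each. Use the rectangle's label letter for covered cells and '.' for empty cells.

........
........
.CCC....
.CCC....
.CCC....
.AAAAAA.
.AAAAAA.
.AAAAAA.
.AAAAAA.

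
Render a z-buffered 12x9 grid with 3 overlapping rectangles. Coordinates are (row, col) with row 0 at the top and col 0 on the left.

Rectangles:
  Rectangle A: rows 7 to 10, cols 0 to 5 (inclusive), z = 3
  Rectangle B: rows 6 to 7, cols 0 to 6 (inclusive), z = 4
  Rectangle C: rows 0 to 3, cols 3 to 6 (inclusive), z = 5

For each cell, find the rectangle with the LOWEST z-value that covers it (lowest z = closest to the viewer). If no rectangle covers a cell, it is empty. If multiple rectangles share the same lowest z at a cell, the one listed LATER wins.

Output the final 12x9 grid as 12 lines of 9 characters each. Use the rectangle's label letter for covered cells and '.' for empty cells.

...CCCC..
...CCCC..
...CCCC..
...CCCC..
.........
.........
BBBBBBB..
AAAAAAB..
AAAAAA...
AAAAAA...
AAAAAA...
.........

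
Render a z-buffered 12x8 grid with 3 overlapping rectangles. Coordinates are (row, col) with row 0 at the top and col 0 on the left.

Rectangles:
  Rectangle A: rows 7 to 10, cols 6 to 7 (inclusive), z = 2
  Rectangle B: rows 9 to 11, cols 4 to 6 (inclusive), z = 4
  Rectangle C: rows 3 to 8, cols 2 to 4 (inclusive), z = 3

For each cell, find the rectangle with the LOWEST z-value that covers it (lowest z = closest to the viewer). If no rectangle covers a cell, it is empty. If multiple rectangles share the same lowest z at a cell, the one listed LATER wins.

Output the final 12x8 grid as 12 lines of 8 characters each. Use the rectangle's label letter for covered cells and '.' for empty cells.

........
........
........
..CCC...
..CCC...
..CCC...
..CCC...
..CCC.AA
..CCC.AA
....BBAA
....BBAA
....BBB.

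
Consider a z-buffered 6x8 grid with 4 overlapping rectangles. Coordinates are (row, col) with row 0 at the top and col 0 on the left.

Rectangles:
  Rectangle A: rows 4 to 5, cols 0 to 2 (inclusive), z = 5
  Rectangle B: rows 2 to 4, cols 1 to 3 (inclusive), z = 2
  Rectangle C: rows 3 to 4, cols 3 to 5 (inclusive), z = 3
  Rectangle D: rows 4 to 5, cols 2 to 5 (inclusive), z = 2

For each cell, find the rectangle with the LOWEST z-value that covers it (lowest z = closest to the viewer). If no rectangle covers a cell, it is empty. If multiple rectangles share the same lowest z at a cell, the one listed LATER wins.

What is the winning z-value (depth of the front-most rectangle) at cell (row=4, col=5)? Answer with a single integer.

Answer: 2

Derivation:
Check cell (4,5):
  A: rows 4-5 cols 0-2 -> outside (col miss)
  B: rows 2-4 cols 1-3 -> outside (col miss)
  C: rows 3-4 cols 3-5 z=3 -> covers; best now C (z=3)
  D: rows 4-5 cols 2-5 z=2 -> covers; best now D (z=2)
Winner: D at z=2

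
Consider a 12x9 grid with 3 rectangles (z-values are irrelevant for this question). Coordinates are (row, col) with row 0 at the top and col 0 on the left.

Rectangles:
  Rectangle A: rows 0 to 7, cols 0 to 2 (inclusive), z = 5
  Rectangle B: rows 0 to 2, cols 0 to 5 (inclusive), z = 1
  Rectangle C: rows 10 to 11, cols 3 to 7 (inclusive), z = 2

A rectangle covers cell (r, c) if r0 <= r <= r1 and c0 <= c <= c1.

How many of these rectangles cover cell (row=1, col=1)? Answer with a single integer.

Answer: 2

Derivation:
Check cell (1,1):
  A: rows 0-7 cols 0-2 -> covers
  B: rows 0-2 cols 0-5 -> covers
  C: rows 10-11 cols 3-7 -> outside (row miss)
Count covering = 2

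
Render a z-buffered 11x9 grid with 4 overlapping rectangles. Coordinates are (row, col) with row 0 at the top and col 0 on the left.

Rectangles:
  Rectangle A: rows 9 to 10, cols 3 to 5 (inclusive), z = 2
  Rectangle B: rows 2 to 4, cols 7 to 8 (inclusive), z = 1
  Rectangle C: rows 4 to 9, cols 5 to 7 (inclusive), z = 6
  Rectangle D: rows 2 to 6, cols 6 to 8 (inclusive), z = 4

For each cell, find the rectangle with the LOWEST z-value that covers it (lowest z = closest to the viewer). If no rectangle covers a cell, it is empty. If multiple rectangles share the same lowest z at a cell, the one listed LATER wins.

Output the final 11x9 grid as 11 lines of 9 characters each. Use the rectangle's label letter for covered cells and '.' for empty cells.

.........
.........
......DBB
......DBB
.....CDBB
.....CDDD
.....CDDD
.....CCC.
.....CCC.
...AAACC.
...AAA...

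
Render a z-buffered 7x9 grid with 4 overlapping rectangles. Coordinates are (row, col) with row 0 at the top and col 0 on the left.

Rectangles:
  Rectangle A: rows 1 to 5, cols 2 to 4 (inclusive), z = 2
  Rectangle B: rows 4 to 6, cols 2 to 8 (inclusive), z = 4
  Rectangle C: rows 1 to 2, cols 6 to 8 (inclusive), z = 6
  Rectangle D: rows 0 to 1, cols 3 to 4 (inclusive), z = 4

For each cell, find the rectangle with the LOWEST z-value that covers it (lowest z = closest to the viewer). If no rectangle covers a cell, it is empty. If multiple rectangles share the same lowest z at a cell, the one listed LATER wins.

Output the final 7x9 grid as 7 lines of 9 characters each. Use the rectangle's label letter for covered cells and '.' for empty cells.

...DD....
..AAA.CCC
..AAA.CCC
..AAA....
..AAABBBB
..AAABBBB
..BBBBBBB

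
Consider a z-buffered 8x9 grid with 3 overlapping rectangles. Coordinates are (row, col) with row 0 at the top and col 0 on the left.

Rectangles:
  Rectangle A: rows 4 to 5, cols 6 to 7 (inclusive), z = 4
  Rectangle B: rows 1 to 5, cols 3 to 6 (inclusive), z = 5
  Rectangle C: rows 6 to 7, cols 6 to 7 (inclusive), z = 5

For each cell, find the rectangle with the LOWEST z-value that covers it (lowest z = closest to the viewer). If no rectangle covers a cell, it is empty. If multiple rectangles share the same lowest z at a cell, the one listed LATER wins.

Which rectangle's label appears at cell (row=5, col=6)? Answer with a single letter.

Answer: A

Derivation:
Check cell (5,6):
  A: rows 4-5 cols 6-7 z=4 -> covers; best now A (z=4)
  B: rows 1-5 cols 3-6 z=5 -> covers; best now A (z=4)
  C: rows 6-7 cols 6-7 -> outside (row miss)
Winner: A at z=4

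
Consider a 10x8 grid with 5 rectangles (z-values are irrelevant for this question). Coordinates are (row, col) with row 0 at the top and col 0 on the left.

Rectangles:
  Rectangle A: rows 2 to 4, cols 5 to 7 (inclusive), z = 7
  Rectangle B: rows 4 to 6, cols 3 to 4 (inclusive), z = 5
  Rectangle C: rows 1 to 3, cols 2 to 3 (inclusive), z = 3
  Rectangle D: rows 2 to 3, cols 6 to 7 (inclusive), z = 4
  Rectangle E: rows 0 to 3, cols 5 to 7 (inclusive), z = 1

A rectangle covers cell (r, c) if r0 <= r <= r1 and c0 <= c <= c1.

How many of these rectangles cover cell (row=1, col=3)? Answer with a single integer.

Check cell (1,3):
  A: rows 2-4 cols 5-7 -> outside (row miss)
  B: rows 4-6 cols 3-4 -> outside (row miss)
  C: rows 1-3 cols 2-3 -> covers
  D: rows 2-3 cols 6-7 -> outside (row miss)
  E: rows 0-3 cols 5-7 -> outside (col miss)
Count covering = 1

Answer: 1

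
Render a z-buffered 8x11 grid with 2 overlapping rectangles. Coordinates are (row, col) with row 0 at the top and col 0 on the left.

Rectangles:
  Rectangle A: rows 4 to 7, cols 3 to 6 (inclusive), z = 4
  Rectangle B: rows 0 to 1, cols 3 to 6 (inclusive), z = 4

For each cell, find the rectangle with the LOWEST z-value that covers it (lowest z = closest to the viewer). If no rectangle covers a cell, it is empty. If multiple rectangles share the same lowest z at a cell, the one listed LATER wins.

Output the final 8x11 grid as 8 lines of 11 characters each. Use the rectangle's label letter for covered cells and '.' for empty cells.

...BBBB....
...BBBB....
...........
...........
...AAAA....
...AAAA....
...AAAA....
...AAAA....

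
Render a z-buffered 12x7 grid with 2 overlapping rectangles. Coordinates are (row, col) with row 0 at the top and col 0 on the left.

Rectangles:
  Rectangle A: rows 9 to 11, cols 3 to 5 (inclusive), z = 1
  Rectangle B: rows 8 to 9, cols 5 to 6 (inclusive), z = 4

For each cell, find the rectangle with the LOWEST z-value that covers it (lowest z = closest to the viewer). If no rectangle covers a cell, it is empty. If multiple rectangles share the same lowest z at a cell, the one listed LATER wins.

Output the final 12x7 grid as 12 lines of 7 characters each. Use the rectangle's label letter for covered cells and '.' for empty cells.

.......
.......
.......
.......
.......
.......
.......
.......
.....BB
...AAAB
...AAA.
...AAA.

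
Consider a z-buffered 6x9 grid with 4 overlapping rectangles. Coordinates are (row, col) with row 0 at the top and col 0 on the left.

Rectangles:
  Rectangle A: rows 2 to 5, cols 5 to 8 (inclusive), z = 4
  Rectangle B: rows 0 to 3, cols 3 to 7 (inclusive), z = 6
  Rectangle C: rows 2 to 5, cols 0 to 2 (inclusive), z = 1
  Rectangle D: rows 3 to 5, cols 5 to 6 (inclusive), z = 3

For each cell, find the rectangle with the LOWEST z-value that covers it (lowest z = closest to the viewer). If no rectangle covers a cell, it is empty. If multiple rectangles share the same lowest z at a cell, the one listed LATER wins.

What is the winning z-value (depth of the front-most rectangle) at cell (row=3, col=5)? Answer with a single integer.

Check cell (3,5):
  A: rows 2-5 cols 5-8 z=4 -> covers; best now A (z=4)
  B: rows 0-3 cols 3-7 z=6 -> covers; best now A (z=4)
  C: rows 2-5 cols 0-2 -> outside (col miss)
  D: rows 3-5 cols 5-6 z=3 -> covers; best now D (z=3)
Winner: D at z=3

Answer: 3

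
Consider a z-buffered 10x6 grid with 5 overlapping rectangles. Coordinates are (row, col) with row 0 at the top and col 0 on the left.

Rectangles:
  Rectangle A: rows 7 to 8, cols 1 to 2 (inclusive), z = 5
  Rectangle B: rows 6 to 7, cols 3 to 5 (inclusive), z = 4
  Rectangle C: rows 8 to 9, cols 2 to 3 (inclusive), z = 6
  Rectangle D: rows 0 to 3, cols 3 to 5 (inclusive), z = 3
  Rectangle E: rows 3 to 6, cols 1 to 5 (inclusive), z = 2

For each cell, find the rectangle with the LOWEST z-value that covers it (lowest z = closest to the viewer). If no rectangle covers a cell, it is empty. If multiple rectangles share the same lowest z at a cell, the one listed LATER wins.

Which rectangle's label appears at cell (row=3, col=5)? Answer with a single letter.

Answer: E

Derivation:
Check cell (3,5):
  A: rows 7-8 cols 1-2 -> outside (row miss)
  B: rows 6-7 cols 3-5 -> outside (row miss)
  C: rows 8-9 cols 2-3 -> outside (row miss)
  D: rows 0-3 cols 3-5 z=3 -> covers; best now D (z=3)
  E: rows 3-6 cols 1-5 z=2 -> covers; best now E (z=2)
Winner: E at z=2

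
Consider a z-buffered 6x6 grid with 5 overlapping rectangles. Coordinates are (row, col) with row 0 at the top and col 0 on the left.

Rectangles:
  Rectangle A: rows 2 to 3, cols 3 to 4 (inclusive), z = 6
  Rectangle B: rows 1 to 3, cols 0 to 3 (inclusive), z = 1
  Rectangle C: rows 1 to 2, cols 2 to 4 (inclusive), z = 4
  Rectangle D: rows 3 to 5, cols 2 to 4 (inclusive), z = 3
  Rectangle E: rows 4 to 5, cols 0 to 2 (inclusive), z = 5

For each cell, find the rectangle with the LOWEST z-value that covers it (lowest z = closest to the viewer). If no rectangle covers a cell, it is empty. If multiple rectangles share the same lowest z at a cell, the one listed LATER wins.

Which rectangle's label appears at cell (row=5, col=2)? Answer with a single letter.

Check cell (5,2):
  A: rows 2-3 cols 3-4 -> outside (row miss)
  B: rows 1-3 cols 0-3 -> outside (row miss)
  C: rows 1-2 cols 2-4 -> outside (row miss)
  D: rows 3-5 cols 2-4 z=3 -> covers; best now D (z=3)
  E: rows 4-5 cols 0-2 z=5 -> covers; best now D (z=3)
Winner: D at z=3

Answer: D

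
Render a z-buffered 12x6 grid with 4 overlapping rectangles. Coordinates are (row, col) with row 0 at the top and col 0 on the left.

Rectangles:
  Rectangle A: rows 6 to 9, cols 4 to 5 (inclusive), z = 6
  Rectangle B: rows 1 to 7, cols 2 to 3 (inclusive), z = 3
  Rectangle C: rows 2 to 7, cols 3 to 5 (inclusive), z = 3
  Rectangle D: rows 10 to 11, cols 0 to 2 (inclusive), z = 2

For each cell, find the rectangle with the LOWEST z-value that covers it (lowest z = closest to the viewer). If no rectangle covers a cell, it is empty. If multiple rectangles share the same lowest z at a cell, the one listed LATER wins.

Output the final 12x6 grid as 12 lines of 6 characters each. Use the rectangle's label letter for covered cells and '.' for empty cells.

......
..BB..
..BCCC
..BCCC
..BCCC
..BCCC
..BCCC
..BCCC
....AA
....AA
DDD...
DDD...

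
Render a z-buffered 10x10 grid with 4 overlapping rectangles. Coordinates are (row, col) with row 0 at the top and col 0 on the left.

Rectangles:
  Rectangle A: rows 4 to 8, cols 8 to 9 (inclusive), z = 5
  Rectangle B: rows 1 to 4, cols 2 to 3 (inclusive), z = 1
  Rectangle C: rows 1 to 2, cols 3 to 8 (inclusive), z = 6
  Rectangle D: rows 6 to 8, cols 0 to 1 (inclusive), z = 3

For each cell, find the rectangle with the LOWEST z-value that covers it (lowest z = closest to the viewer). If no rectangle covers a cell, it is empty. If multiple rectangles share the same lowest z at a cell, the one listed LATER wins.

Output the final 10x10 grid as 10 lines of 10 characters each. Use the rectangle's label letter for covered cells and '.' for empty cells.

..........
..BBCCCCC.
..BBCCCCC.
..BB......
..BB....AA
........AA
DD......AA
DD......AA
DD......AA
..........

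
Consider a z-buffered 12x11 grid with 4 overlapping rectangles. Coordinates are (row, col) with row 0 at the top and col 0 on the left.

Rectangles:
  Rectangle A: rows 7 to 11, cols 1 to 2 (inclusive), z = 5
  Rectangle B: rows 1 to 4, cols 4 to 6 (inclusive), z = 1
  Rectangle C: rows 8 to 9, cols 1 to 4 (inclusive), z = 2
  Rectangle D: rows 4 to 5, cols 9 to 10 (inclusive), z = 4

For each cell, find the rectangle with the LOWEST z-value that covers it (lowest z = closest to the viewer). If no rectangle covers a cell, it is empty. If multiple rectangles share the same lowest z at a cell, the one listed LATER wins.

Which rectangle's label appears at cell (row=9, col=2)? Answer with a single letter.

Answer: C

Derivation:
Check cell (9,2):
  A: rows 7-11 cols 1-2 z=5 -> covers; best now A (z=5)
  B: rows 1-4 cols 4-6 -> outside (row miss)
  C: rows 8-9 cols 1-4 z=2 -> covers; best now C (z=2)
  D: rows 4-5 cols 9-10 -> outside (row miss)
Winner: C at z=2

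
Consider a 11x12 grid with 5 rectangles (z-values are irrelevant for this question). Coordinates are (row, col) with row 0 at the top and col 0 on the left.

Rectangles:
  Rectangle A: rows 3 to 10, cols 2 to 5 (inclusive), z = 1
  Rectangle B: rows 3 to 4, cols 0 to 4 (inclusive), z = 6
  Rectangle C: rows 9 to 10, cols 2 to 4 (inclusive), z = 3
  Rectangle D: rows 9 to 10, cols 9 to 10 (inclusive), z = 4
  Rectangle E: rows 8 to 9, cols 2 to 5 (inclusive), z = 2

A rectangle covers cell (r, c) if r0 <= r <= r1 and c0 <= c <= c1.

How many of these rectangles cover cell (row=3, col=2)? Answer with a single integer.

Check cell (3,2):
  A: rows 3-10 cols 2-5 -> covers
  B: rows 3-4 cols 0-4 -> covers
  C: rows 9-10 cols 2-4 -> outside (row miss)
  D: rows 9-10 cols 9-10 -> outside (row miss)
  E: rows 8-9 cols 2-5 -> outside (row miss)
Count covering = 2

Answer: 2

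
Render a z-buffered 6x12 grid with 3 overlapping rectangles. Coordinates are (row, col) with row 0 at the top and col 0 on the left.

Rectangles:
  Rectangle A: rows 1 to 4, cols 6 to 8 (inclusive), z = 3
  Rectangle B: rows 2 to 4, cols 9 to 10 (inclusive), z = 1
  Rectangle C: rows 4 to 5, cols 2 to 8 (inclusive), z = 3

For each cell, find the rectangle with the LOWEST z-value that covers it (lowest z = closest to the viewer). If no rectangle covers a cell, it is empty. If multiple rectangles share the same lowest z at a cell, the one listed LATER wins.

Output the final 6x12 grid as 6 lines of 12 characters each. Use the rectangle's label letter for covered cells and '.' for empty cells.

............
......AAA...
......AAABB.
......AAABB.
..CCCCCCCBB.
..CCCCCCC...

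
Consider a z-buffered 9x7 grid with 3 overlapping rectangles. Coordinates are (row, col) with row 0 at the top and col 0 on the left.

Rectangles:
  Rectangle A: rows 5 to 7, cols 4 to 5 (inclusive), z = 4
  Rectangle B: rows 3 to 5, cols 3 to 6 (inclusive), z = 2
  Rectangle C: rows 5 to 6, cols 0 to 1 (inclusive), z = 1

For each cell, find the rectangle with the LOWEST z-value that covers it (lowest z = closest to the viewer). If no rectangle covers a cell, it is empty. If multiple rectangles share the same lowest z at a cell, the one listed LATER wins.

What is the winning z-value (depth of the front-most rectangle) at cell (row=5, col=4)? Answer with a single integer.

Answer: 2

Derivation:
Check cell (5,4):
  A: rows 5-7 cols 4-5 z=4 -> covers; best now A (z=4)
  B: rows 3-5 cols 3-6 z=2 -> covers; best now B (z=2)
  C: rows 5-6 cols 0-1 -> outside (col miss)
Winner: B at z=2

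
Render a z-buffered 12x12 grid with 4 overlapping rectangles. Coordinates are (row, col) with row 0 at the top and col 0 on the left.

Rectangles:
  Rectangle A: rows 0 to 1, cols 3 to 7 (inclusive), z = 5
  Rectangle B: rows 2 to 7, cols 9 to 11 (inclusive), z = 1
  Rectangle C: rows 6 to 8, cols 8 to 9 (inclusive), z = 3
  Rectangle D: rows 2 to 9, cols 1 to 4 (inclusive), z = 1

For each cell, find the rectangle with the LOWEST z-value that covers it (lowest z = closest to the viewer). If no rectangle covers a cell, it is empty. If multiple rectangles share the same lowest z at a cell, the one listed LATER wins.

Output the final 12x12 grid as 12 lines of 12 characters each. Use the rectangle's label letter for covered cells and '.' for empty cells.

...AAAAA....
...AAAAA....
.DDDD....BBB
.DDDD....BBB
.DDDD....BBB
.DDDD....BBB
.DDDD...CBBB
.DDDD...CBBB
.DDDD...CC..
.DDDD.......
............
............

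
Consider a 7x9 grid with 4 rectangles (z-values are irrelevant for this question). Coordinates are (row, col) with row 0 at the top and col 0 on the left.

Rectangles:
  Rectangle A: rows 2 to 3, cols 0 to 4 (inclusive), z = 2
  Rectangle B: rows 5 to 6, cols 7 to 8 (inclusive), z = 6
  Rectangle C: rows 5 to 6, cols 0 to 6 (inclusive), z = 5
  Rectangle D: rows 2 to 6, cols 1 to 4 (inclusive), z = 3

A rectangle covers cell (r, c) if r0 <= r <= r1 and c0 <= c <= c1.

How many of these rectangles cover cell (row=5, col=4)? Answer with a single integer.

Check cell (5,4):
  A: rows 2-3 cols 0-4 -> outside (row miss)
  B: rows 5-6 cols 7-8 -> outside (col miss)
  C: rows 5-6 cols 0-6 -> covers
  D: rows 2-6 cols 1-4 -> covers
Count covering = 2

Answer: 2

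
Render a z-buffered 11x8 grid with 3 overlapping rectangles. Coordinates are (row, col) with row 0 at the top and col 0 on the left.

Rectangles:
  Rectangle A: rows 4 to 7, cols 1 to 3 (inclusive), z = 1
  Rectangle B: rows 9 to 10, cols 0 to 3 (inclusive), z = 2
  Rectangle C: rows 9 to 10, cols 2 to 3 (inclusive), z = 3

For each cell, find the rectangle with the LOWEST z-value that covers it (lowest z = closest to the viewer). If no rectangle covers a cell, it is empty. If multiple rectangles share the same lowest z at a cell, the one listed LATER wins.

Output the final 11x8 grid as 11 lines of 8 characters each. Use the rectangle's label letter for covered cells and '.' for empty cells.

........
........
........
........
.AAA....
.AAA....
.AAA....
.AAA....
........
BBBB....
BBBB....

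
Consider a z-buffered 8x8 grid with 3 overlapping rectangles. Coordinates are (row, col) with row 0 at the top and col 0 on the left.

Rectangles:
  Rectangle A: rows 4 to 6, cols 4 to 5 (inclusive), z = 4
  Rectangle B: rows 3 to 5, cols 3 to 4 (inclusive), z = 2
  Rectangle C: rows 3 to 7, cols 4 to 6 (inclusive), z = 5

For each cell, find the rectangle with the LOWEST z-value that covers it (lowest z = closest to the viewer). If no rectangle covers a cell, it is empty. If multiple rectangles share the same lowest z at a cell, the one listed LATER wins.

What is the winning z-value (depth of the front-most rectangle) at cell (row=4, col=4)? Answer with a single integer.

Answer: 2

Derivation:
Check cell (4,4):
  A: rows 4-6 cols 4-5 z=4 -> covers; best now A (z=4)
  B: rows 3-5 cols 3-4 z=2 -> covers; best now B (z=2)
  C: rows 3-7 cols 4-6 z=5 -> covers; best now B (z=2)
Winner: B at z=2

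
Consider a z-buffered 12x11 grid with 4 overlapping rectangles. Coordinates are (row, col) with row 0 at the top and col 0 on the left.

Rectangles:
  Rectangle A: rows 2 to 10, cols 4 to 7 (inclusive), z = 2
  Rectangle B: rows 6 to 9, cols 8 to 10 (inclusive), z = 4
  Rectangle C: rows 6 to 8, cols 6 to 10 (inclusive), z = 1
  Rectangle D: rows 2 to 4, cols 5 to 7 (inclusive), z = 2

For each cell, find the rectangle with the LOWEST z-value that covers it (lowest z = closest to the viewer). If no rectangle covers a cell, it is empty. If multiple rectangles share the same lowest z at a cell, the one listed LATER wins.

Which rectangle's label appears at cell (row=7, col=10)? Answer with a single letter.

Answer: C

Derivation:
Check cell (7,10):
  A: rows 2-10 cols 4-7 -> outside (col miss)
  B: rows 6-9 cols 8-10 z=4 -> covers; best now B (z=4)
  C: rows 6-8 cols 6-10 z=1 -> covers; best now C (z=1)
  D: rows 2-4 cols 5-7 -> outside (row miss)
Winner: C at z=1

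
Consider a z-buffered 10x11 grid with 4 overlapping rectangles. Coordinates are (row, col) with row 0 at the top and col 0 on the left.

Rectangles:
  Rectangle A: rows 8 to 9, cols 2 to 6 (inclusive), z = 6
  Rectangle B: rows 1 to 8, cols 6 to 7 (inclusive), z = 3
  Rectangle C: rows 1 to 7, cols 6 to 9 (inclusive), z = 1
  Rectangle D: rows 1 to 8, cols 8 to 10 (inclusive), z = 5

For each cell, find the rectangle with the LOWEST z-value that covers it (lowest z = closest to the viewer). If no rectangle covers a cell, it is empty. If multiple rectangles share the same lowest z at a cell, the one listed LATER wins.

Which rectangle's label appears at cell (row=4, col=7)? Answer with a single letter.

Check cell (4,7):
  A: rows 8-9 cols 2-6 -> outside (row miss)
  B: rows 1-8 cols 6-7 z=3 -> covers; best now B (z=3)
  C: rows 1-7 cols 6-9 z=1 -> covers; best now C (z=1)
  D: rows 1-8 cols 8-10 -> outside (col miss)
Winner: C at z=1

Answer: C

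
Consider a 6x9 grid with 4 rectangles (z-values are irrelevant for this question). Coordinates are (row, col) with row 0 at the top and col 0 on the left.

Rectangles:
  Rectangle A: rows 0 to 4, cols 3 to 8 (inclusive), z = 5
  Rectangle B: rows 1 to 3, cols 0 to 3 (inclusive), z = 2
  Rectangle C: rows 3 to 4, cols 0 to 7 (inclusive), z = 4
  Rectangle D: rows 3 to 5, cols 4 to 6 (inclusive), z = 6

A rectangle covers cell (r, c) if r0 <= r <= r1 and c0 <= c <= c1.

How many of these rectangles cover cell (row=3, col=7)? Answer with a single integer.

Check cell (3,7):
  A: rows 0-4 cols 3-8 -> covers
  B: rows 1-3 cols 0-3 -> outside (col miss)
  C: rows 3-4 cols 0-7 -> covers
  D: rows 3-5 cols 4-6 -> outside (col miss)
Count covering = 2

Answer: 2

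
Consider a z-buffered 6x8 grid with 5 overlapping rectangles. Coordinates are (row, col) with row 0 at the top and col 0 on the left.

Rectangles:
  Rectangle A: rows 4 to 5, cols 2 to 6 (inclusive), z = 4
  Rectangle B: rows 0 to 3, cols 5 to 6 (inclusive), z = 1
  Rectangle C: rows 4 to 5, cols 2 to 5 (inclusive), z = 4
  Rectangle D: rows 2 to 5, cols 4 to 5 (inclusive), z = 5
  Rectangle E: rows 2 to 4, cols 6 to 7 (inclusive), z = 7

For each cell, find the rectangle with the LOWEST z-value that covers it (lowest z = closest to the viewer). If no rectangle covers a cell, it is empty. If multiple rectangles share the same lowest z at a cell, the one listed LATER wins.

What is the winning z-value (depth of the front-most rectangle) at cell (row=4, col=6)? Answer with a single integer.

Answer: 4

Derivation:
Check cell (4,6):
  A: rows 4-5 cols 2-6 z=4 -> covers; best now A (z=4)
  B: rows 0-3 cols 5-6 -> outside (row miss)
  C: rows 4-5 cols 2-5 -> outside (col miss)
  D: rows 2-5 cols 4-5 -> outside (col miss)
  E: rows 2-4 cols 6-7 z=7 -> covers; best now A (z=4)
Winner: A at z=4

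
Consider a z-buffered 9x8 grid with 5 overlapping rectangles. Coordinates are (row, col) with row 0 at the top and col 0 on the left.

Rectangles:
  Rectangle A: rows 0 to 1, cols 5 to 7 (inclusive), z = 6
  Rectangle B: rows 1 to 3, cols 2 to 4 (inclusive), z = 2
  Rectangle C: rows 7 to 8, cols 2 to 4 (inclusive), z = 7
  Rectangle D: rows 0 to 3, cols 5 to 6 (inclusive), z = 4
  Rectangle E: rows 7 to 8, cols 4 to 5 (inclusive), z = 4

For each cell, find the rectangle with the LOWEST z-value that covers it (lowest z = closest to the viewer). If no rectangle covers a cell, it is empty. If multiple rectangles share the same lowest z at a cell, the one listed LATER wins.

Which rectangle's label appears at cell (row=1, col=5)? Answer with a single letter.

Answer: D

Derivation:
Check cell (1,5):
  A: rows 0-1 cols 5-7 z=6 -> covers; best now A (z=6)
  B: rows 1-3 cols 2-4 -> outside (col miss)
  C: rows 7-8 cols 2-4 -> outside (row miss)
  D: rows 0-3 cols 5-6 z=4 -> covers; best now D (z=4)
  E: rows 7-8 cols 4-5 -> outside (row miss)
Winner: D at z=4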